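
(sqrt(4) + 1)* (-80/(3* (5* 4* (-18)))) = 2/9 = 0.22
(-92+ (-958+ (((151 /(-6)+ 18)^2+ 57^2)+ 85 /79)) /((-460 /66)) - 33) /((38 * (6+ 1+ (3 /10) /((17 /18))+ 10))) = -1709640445 /2439257088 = -0.70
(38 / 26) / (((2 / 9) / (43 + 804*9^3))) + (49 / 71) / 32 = 113864903341 / 29536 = 3855122.68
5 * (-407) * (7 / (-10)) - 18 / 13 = 37001 / 26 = 1423.12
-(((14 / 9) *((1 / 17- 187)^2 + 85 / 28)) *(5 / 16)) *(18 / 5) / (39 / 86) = -12161075831 / 90168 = -134871.31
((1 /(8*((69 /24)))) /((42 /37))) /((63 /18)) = 37 /3381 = 0.01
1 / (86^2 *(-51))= -1 / 377196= -0.00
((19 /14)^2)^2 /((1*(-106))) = -130321 /4072096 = -0.03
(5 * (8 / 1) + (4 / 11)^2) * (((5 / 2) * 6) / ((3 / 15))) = 364200 / 121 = 3009.92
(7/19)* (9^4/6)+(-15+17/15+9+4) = 229141/570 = 402.00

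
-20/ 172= -5/ 43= -0.12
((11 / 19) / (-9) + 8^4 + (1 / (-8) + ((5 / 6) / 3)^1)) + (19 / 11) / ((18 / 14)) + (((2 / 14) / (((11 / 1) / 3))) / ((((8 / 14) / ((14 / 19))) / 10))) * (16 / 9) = 61671595 / 15048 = 4098.33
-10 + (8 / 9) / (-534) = -24034 / 2403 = -10.00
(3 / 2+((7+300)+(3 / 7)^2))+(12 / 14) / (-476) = 257132 / 833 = 308.68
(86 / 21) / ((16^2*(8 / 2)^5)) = 43 / 2752512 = 0.00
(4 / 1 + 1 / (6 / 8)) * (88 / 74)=6.34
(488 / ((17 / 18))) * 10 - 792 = 74376 / 17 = 4375.06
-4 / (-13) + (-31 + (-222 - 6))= -258.69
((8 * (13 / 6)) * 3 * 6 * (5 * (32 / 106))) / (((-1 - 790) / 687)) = -17147520 / 41923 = -409.02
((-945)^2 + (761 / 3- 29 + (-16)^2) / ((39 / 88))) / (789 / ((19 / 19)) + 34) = 104610821 / 96291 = 1086.40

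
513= 513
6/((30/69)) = 69/5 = 13.80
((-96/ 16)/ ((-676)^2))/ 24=-1/ 1827904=-0.00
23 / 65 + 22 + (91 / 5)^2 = 114918 / 325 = 353.59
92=92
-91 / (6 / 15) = -227.50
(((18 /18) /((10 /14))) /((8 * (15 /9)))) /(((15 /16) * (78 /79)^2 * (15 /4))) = 87374 /2851875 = 0.03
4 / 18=2 / 9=0.22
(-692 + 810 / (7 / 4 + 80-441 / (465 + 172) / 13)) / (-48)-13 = 1.21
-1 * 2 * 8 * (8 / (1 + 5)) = -64 / 3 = -21.33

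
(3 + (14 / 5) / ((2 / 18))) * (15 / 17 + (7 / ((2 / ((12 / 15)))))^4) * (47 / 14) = 4390036269 / 743750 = 5902.57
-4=-4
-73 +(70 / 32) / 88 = -102749 / 1408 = -72.98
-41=-41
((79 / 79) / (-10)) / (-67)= 1 / 670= 0.00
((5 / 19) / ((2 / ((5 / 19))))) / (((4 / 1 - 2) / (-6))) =-75 / 722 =-0.10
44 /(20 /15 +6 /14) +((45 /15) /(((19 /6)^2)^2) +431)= 2198789447 /4821877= 456.00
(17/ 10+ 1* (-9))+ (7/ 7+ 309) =3027/ 10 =302.70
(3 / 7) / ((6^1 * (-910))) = -1 / 12740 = -0.00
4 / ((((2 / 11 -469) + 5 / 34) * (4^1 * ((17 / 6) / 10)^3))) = -4752000 / 50656787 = -0.09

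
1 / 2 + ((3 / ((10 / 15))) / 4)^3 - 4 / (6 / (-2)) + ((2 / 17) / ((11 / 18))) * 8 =1377929 / 287232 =4.80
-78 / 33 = -26 / 11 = -2.36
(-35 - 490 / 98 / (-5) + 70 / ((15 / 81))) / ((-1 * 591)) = -344 / 591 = -0.58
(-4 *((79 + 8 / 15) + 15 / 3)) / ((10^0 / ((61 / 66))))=-154696 / 495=-312.52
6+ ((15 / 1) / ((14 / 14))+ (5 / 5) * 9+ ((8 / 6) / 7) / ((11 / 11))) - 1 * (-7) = 781 / 21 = 37.19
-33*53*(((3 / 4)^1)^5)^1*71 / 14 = -30175497 / 14336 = -2104.88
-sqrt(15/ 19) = -sqrt(285)/ 19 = -0.89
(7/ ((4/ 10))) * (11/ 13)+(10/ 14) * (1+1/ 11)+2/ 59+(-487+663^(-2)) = -1882652614285/ 3993923934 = -471.38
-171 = -171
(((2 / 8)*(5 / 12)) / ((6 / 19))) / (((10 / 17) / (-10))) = -1615 / 288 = -5.61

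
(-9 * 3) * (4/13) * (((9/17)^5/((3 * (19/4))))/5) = -8503056/1753523395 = -0.00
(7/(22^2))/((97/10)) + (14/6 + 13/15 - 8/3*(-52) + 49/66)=8369102/58685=142.61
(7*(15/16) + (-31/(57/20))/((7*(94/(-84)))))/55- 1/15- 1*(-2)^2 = -9246433/2357520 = -3.92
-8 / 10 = -4 / 5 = -0.80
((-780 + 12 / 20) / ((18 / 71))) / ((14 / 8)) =-1756.74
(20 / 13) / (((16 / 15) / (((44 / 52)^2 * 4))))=4.13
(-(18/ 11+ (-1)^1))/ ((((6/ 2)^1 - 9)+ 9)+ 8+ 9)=-0.03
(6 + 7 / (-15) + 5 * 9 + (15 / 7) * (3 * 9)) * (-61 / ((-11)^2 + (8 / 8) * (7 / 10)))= -1388482 / 25557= -54.33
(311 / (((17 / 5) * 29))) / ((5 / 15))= 4665 / 493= 9.46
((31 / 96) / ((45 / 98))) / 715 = 1519 / 1544400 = 0.00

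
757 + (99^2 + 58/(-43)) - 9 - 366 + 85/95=8319140/817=10182.55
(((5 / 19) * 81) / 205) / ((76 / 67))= 5427 / 59204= 0.09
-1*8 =-8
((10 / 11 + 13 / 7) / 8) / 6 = 0.06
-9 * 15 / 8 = -135 / 8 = -16.88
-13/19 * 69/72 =-299/456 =-0.66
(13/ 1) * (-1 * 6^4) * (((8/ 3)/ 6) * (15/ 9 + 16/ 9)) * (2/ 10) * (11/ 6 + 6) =-606112/ 15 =-40407.47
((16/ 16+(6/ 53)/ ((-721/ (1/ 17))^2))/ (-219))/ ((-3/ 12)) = 0.02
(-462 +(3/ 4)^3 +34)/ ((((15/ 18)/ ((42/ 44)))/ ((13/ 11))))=-4482387/ 7744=-578.82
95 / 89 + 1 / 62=5979 / 5518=1.08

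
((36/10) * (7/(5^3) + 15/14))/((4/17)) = 301869/17500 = 17.25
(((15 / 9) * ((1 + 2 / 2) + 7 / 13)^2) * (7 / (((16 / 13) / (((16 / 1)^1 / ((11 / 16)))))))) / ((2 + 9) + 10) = 880 / 13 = 67.69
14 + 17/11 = 171/11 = 15.55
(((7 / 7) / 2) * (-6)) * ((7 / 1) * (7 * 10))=-1470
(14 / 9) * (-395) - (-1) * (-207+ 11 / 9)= -7382 / 9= -820.22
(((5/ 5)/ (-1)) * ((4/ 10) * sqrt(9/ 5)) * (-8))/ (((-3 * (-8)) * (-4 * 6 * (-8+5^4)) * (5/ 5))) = -sqrt(5)/ 185100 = -0.00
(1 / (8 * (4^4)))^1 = 1 / 2048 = 0.00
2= 2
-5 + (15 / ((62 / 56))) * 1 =265 / 31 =8.55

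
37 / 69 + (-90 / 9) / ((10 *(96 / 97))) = -349 / 736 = -0.47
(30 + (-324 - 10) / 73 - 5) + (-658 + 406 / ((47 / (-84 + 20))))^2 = 236431904919 / 161257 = 1466180.72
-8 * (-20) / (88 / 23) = 460 / 11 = 41.82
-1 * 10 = -10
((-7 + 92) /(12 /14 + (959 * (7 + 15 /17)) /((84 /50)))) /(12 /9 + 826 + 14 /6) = 91035 /3998904559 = 0.00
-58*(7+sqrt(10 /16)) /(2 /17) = -3451 - 493*sqrt(10) /4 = -3840.75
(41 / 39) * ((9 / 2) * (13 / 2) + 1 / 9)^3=48418219913 / 1819584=26609.50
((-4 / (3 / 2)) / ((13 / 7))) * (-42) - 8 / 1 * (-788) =82736 / 13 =6364.31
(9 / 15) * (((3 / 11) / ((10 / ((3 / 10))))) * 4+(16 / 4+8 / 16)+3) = 4.52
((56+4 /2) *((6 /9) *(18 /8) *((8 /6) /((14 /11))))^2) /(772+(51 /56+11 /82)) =2301904 /12424377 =0.19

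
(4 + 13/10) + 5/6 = 92/15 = 6.13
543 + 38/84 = 22825/42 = 543.45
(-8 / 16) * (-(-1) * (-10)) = 5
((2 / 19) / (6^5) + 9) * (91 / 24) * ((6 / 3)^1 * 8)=60501259 / 110808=546.00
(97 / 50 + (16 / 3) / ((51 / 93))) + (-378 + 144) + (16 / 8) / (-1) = -572053 / 2550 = -224.33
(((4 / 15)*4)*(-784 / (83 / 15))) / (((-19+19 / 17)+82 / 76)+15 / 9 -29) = 24310272 / 7099571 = 3.42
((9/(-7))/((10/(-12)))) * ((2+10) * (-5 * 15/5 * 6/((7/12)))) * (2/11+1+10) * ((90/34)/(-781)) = 774722880/7156303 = 108.26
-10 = -10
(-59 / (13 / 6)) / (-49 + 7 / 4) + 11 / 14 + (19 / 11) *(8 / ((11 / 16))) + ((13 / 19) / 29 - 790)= -83927315429 / 109207098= -768.52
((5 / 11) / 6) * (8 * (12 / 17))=80 / 187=0.43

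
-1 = -1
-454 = -454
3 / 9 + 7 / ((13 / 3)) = 76 / 39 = 1.95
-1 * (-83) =83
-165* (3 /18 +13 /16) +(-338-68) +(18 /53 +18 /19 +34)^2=10994063527 /16224784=677.61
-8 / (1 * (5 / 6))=-48 / 5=-9.60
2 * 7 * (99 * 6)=8316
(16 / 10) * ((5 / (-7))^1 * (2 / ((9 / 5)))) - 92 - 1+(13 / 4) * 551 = 427513 / 252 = 1696.48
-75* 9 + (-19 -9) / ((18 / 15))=-2095 / 3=-698.33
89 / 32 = 2.78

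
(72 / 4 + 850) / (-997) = -868 / 997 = -0.87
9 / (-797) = -0.01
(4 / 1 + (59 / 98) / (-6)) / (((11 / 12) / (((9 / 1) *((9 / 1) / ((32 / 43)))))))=7986519 / 17248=463.04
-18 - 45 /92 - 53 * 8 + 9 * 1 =-39881 /92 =-433.49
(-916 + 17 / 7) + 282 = -4421 / 7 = -631.57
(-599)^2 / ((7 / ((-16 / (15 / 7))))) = -5740816 / 15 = -382721.07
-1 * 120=-120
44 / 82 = 22 / 41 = 0.54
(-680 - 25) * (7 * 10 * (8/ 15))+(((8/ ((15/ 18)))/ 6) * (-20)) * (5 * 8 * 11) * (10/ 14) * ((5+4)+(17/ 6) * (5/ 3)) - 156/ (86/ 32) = -445317328/ 2709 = -164384.40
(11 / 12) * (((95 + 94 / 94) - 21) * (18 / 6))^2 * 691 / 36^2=4750625 / 192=24742.84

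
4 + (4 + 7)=15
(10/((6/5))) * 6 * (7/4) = 175/2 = 87.50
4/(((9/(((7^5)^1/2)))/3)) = 33614/3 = 11204.67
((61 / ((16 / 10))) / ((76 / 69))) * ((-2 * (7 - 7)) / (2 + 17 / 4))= 0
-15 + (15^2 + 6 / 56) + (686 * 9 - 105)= 175815 / 28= 6279.11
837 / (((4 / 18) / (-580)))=-2184570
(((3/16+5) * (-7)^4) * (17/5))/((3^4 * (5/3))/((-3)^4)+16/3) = 483973/80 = 6049.66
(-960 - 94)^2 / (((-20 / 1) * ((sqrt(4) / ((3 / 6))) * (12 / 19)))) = -5276851 / 240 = -21986.88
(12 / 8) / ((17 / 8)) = 12 / 17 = 0.71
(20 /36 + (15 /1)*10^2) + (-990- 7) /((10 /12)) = 13687 /45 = 304.16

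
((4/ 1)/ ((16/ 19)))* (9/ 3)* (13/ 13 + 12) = 741/ 4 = 185.25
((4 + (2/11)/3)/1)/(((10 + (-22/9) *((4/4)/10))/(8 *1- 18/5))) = 804/439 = 1.83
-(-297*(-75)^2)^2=-2790987890625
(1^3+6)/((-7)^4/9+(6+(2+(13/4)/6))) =504/19823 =0.03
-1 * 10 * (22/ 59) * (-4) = 880/ 59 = 14.92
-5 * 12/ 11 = -60/ 11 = -5.45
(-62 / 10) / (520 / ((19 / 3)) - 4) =-0.08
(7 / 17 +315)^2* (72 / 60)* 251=43299072264 / 1445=29964755.89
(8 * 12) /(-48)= -2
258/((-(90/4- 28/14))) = -516/41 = -12.59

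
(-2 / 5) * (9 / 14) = -9 / 35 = -0.26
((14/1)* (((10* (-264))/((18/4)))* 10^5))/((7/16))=-5632000000/3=-1877333333.33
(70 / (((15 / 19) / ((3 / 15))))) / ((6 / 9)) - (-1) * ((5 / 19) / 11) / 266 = 7394027 / 277970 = 26.60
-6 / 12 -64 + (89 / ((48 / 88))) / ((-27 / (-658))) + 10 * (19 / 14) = 4451521 / 1134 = 3925.50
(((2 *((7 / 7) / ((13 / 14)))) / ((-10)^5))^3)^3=-0.00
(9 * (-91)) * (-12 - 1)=10647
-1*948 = -948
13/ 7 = 1.86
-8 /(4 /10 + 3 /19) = -760 /53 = -14.34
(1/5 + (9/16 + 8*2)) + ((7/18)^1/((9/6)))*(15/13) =159697/9360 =17.06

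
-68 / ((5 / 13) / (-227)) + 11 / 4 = 802727 / 20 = 40136.35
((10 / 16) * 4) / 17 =5 / 34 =0.15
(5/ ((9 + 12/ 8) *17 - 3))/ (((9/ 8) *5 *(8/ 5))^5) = 0.00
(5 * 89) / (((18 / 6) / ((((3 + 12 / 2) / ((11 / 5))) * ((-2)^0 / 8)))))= 6675 / 88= 75.85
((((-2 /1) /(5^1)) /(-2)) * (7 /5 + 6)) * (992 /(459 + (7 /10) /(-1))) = 73408 /22915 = 3.20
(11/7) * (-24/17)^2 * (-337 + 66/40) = -10623888/10115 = -1050.31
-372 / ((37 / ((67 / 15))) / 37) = -1661.60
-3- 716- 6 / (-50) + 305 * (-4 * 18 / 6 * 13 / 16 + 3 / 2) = -323513 / 100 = -3235.13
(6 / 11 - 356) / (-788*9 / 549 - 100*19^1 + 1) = 238510 / 1282897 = 0.19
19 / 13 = 1.46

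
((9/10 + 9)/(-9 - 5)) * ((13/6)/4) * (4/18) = -143/1680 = -0.09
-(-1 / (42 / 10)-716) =15041 / 21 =716.24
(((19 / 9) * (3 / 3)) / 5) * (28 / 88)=133 / 990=0.13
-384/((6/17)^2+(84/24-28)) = 221952/14089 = 15.75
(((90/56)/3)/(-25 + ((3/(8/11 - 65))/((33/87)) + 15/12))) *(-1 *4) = 6060/67513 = 0.09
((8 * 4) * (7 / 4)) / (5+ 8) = 56 / 13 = 4.31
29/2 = 14.50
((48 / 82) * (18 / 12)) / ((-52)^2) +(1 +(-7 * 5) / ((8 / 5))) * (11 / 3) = -12728519 / 166296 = -76.54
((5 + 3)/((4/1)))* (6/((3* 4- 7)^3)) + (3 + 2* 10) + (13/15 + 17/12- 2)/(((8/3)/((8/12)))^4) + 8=11941289/384000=31.10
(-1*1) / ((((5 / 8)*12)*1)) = -2 / 15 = -0.13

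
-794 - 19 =-813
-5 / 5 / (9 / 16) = -16 / 9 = -1.78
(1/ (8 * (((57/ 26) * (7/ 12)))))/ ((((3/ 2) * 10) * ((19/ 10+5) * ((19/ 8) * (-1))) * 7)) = -208/ 3661623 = -0.00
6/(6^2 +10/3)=9/59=0.15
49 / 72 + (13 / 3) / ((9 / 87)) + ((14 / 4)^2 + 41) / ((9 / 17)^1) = 10307 / 72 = 143.15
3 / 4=0.75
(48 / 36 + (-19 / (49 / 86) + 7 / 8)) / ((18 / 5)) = -183095 / 21168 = -8.65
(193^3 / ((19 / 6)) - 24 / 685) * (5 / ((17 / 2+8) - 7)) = 59094047628 / 49457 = 1194857.10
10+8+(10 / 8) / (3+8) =797 / 44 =18.11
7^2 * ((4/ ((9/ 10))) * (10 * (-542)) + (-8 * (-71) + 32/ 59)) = -611975896/ 531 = -1152496.98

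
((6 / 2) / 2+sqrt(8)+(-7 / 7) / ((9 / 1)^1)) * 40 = 500 / 9+80 * sqrt(2) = 168.69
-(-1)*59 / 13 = 59 / 13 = 4.54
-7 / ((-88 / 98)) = 343 / 44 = 7.80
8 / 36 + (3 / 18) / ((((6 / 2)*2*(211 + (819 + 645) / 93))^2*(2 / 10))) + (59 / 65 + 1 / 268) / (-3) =-3791756493611 / 46476027191880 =-0.08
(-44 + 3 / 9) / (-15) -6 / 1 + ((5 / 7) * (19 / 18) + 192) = 119489 / 630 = 189.67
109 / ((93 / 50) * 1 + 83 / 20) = 10900 / 601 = 18.14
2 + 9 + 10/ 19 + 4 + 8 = 447/ 19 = 23.53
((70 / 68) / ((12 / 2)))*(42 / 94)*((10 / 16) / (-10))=-245 / 51136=-0.00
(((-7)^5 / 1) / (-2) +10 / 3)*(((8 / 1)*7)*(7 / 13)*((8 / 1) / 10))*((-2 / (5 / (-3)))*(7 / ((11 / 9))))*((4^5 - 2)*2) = 10184769092736 / 3575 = 2848886459.51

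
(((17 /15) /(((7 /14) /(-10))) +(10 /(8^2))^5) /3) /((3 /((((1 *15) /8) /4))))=-11408460005 /9663676416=-1.18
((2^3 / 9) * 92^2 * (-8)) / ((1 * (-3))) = 541696 / 27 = 20062.81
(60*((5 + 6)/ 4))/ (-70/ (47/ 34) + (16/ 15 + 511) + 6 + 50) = 116325/ 364787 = 0.32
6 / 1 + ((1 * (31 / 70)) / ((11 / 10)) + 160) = 12813 / 77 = 166.40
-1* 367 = -367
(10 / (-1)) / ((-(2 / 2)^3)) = 10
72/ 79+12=1020/ 79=12.91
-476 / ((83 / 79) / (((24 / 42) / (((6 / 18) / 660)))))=-42546240 / 83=-512605.30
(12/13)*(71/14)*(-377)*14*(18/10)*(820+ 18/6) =-183012156/5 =-36602431.20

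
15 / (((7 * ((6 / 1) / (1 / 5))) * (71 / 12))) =6 / 497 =0.01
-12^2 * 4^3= -9216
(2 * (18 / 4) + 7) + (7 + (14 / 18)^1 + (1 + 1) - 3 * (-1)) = 259 / 9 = 28.78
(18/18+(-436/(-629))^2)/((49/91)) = 7614581/2769487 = 2.75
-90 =-90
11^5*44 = 7086244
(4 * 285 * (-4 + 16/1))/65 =2736/13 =210.46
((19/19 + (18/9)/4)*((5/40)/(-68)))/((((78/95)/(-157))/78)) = 44745/1088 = 41.13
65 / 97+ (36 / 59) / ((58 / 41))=182801 / 165967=1.10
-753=-753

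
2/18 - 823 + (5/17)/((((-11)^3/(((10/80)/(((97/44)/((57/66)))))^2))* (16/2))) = -201819963262069/245257854336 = -822.89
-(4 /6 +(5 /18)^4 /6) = -420529 /629856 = -0.67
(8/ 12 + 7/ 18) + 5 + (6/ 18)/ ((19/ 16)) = 2167/ 342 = 6.34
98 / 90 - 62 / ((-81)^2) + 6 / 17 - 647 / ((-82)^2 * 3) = 5250971443 / 3749873940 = 1.40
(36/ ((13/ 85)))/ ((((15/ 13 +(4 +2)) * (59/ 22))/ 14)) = 314160/ 1829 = 171.77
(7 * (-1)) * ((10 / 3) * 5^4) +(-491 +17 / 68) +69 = -180061 / 12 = -15005.08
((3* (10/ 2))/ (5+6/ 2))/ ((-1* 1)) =-15/ 8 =-1.88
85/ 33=2.58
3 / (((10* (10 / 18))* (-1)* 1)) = -27 / 50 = -0.54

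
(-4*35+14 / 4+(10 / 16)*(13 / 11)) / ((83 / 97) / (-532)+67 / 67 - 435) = 154128247 / 492716818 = 0.31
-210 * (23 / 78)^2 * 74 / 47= -28.75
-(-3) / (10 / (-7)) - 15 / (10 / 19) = -153 / 5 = -30.60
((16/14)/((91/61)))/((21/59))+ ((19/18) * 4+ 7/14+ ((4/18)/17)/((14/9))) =6.88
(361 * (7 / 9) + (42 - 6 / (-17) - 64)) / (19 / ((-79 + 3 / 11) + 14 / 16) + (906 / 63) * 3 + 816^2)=111844187 / 287410621410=0.00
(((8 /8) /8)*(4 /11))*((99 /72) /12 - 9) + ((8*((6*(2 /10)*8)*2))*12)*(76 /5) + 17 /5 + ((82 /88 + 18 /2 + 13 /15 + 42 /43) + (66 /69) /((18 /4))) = 4391366925349 /156657600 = 28031.62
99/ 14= 7.07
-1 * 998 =-998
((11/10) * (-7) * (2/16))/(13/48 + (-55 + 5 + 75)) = -231/6065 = -0.04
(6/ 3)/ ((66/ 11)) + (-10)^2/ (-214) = -43/ 321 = -0.13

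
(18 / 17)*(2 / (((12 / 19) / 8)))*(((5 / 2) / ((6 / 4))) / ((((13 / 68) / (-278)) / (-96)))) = 81131520 / 13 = 6240886.15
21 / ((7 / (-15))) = -45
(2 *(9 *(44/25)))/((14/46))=18216/175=104.09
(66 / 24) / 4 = 11 / 16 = 0.69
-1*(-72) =72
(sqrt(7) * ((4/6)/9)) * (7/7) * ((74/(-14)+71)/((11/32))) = 29440 * sqrt(7)/2079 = 37.47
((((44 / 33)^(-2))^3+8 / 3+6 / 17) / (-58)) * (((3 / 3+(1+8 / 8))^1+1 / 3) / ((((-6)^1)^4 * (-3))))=3339815 / 70660325376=0.00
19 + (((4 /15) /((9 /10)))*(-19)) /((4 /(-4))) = 665 /27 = 24.63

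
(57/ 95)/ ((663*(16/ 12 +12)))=3/ 44200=0.00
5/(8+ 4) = 0.42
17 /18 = 0.94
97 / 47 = 2.06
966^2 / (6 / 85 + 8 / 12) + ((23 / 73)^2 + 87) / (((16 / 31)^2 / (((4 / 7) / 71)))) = 1260455277028453 / 995840888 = 1265719.55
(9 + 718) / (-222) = -727 / 222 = -3.27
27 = 27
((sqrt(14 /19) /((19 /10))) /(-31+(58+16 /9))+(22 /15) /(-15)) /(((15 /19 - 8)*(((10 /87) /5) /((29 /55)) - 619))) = -0.00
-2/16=-1/8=-0.12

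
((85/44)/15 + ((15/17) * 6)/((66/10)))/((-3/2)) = -0.62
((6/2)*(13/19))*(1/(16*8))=0.02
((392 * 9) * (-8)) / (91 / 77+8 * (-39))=310464 / 3419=90.81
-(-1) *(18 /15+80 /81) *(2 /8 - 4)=-443 /54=-8.20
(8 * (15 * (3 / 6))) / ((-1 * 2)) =-30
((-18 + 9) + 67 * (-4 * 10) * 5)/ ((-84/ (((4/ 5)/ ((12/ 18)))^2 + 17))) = 6181549/ 2100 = 2943.59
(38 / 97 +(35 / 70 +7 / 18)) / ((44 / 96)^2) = 6.10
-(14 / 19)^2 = -196 / 361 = -0.54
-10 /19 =-0.53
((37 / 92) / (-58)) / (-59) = 37 / 314824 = 0.00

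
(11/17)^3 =1331/4913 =0.27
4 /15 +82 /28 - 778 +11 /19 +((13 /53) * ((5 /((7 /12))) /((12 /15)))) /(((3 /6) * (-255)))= -2783408161 /3594990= -774.25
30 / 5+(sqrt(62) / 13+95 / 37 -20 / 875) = sqrt(62) / 13+55327 / 6475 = 9.15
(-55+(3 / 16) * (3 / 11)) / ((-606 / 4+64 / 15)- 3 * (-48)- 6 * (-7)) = -145065 / 102344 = -1.42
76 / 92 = 19 / 23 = 0.83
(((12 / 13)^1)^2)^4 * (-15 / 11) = -6449725440 / 8973037931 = -0.72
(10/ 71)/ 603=10/ 42813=0.00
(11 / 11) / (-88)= -1 / 88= -0.01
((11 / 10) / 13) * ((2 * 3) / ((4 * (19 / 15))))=99 / 988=0.10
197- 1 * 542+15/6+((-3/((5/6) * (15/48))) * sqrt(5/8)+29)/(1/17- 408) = -4751461/13870+1224 * sqrt(10)/173375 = -342.55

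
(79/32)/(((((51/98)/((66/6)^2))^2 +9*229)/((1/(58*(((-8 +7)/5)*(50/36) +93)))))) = 2777090239/12468169560670760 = 0.00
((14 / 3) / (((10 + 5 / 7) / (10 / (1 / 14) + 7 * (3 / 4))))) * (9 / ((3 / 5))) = 28469 / 30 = 948.97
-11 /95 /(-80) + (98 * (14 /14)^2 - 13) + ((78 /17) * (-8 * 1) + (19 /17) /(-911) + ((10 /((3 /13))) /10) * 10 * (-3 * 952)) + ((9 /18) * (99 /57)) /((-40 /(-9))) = -1820124151531 /14712650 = -123711.51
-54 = -54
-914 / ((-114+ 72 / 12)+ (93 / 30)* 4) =2285 / 239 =9.56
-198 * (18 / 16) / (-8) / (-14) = -891 / 448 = -1.99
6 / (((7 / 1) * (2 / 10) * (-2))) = -15 / 7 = -2.14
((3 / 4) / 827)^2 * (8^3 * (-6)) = -1728 / 683929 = -0.00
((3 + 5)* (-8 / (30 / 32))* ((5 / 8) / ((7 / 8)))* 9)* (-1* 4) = 12288 / 7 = 1755.43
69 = 69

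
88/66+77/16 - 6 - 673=-32297/48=-672.85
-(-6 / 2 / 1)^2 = -9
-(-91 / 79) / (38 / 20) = 910 / 1501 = 0.61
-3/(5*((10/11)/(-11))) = 363/50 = 7.26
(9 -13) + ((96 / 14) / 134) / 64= -15005 / 3752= -4.00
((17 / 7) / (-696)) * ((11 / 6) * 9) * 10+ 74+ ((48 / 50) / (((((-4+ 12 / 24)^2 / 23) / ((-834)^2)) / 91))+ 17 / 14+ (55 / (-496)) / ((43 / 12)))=6174374121057019 / 54119800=114087157.03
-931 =-931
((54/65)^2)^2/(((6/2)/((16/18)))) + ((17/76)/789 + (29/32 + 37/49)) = 756434918905387/419594791980000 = 1.80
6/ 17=0.35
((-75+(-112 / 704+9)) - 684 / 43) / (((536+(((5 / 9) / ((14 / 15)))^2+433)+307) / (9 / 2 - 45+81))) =-5546363949 / 2129908594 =-2.60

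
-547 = -547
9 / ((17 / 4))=36 / 17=2.12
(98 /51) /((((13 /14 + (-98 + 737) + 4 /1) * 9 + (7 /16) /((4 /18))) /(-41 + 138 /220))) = -48744416 /3642575805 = -0.01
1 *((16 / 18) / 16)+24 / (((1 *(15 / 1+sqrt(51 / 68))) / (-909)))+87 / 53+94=-388952075 / 285246+14544 *sqrt(3) / 299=-1279.32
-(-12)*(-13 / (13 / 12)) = -144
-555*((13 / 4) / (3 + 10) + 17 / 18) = -7955 / 12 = -662.92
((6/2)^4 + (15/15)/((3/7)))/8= 125/12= 10.42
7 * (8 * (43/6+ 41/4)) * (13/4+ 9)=11947.83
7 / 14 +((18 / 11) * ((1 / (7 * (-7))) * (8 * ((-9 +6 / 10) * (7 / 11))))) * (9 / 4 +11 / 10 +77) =115.25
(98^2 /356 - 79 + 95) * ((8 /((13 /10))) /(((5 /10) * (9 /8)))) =544000 /1157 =470.18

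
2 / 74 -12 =-443 / 37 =-11.97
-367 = -367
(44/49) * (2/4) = 22/49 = 0.45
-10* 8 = -80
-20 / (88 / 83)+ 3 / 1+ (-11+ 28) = 25 / 22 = 1.14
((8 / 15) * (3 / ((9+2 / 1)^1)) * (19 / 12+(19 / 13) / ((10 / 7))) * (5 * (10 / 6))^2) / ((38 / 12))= 10700 / 1287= 8.31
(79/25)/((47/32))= 2528/1175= 2.15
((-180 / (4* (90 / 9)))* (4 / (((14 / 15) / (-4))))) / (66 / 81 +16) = 4.59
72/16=4.50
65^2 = 4225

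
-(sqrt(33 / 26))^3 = -33 * sqrt(858) / 676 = -1.43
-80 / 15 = -16 / 3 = -5.33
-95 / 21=-4.52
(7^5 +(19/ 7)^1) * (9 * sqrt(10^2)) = 1512874.29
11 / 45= 0.24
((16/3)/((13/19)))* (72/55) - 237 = -162159/715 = -226.80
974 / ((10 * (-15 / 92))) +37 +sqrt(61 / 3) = -42029 / 75 +sqrt(183) / 3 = -555.88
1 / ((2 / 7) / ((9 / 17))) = 1.85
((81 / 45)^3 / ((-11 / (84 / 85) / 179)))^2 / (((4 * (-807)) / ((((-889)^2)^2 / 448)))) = -223350771631980654213741 / 58791631250000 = -3799023209.31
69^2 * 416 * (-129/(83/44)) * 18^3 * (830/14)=-327809411804160/7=-46829915972022.86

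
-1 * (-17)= 17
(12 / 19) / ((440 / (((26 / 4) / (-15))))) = -13 / 20900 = -0.00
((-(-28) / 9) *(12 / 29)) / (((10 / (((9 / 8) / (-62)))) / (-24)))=252 / 4495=0.06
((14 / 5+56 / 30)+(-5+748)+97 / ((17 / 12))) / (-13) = -41623 / 663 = -62.78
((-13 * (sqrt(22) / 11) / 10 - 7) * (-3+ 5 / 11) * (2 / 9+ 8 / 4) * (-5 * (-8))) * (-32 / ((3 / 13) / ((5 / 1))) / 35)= -9318400 / 297 - 1730560 * sqrt(22) / 3267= -33859.64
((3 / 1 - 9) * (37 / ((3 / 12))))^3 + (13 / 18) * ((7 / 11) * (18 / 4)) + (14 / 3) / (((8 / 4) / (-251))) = -92430050539 / 132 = -700227655.60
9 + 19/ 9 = 100/ 9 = 11.11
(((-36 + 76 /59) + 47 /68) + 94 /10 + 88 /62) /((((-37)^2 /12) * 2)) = -43283943 /425663170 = -0.10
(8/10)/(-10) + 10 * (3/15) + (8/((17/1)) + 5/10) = 2457/850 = 2.89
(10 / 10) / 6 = 1 / 6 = 0.17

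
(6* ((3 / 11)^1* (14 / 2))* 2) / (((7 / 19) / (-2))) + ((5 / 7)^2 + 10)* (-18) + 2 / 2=-168463 / 539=-312.55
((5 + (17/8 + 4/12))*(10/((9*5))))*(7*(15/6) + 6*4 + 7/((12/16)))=54595/648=84.25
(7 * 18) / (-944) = -63 / 472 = -0.13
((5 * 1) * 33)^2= 27225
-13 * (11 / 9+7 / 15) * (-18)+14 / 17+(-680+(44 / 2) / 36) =-433549 / 1530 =-283.37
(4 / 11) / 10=2 / 55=0.04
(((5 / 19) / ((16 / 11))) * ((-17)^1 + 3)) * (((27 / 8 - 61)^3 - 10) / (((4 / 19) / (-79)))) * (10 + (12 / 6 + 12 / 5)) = -5363963297847 / 2048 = -2619122704.03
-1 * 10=-10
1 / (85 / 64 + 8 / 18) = 576 / 1021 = 0.56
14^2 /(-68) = -49 /17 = -2.88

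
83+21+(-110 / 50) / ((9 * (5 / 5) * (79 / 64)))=369016 / 3555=103.80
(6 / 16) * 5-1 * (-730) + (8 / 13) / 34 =1293987 / 1768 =731.89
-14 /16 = -7 /8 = -0.88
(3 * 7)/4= 21/4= 5.25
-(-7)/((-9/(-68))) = 476/9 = 52.89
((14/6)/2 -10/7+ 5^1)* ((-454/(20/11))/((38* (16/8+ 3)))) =-496903/79800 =-6.23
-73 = -73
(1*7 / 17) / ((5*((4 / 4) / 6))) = 42 / 85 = 0.49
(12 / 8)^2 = 9 / 4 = 2.25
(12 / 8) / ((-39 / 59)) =-59 / 26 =-2.27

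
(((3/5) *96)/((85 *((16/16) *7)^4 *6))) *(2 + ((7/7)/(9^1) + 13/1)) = 128/180075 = 0.00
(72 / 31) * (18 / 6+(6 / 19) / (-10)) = 20304 / 2945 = 6.89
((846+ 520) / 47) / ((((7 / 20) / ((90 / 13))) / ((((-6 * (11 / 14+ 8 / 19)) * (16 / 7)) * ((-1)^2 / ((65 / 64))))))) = -484930437120 / 51764531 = -9368.01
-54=-54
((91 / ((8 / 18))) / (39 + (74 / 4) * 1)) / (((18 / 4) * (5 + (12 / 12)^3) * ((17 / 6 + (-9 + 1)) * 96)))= -91 / 342240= -0.00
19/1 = 19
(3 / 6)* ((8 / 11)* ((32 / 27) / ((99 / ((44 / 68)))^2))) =128 / 6952473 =0.00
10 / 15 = 2 / 3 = 0.67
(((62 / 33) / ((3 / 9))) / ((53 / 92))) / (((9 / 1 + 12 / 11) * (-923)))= -5704 / 5430009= -0.00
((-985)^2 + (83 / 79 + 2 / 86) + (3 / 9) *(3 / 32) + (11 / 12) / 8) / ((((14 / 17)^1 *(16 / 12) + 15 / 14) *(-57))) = -7845.94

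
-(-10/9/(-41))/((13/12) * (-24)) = 5/4797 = 0.00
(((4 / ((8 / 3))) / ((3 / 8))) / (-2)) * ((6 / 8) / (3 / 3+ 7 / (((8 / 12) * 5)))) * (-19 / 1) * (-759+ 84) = -192375 / 31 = -6205.65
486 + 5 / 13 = 6323 / 13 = 486.38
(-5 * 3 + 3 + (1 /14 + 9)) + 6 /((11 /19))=1145 /154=7.44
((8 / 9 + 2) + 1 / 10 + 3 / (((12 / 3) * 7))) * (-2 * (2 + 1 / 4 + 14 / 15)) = -19.71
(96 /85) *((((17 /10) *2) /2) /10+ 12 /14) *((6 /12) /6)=0.10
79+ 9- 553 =-465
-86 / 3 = -28.67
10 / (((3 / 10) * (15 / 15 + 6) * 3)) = 100 / 63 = 1.59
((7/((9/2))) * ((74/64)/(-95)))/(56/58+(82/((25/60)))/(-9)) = 7511/8291904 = 0.00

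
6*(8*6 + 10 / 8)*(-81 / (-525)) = 45.59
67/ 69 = 0.97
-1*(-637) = 637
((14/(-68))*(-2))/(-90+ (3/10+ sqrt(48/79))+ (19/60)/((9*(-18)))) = -4686618129480/1020891437637887 - 2645395200*sqrt(237)/1020891437637887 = -0.00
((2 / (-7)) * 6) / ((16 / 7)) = -3 / 4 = -0.75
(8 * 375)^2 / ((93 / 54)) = 162000000 / 31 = 5225806.45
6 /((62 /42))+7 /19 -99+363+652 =542135 /589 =920.43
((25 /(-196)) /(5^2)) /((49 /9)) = -0.00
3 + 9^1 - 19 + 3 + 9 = 5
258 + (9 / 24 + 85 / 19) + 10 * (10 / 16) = 40903 / 152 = 269.10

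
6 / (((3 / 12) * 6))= 4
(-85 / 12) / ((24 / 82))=-3485 / 144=-24.20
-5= -5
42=42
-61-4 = -65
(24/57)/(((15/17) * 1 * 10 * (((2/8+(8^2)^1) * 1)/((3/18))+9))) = 136/1124325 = 0.00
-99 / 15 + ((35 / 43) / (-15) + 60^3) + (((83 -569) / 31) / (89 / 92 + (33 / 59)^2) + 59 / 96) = 18886339639587069 / 87444160160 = 215981.71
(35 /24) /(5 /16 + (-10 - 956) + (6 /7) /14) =-3430 /2271153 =-0.00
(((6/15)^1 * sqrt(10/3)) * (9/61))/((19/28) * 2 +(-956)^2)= 28 * sqrt(30)/1300837505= 0.00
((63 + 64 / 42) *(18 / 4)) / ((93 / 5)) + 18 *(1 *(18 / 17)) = 255791 / 7378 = 34.67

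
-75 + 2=-73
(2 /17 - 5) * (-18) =1494 /17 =87.88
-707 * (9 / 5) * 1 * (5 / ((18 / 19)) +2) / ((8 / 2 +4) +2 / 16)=-370468 / 325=-1139.90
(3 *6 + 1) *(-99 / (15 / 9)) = -5643 / 5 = -1128.60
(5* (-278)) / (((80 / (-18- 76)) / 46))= 150259 / 2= 75129.50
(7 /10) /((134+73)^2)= 7 /428490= 0.00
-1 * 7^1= -7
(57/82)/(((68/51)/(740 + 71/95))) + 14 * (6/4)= 667779/1640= 407.18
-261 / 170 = -1.54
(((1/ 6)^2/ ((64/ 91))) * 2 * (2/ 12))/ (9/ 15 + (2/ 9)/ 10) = 65/ 3072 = 0.02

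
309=309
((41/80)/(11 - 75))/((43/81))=-3321/220160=-0.02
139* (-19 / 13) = -2641 / 13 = -203.15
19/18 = 1.06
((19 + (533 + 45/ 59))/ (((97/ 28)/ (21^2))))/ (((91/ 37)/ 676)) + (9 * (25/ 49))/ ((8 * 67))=2907068524034427/ 150308872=19340631.63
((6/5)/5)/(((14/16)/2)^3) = 24576/8575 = 2.87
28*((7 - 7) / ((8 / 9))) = 0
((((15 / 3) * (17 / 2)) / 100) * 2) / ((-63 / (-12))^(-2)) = 7497 / 320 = 23.43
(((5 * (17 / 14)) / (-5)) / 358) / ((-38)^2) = -17 / 7237328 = -0.00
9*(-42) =-378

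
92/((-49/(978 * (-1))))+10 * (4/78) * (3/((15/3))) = 1169884/637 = 1836.55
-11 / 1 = -11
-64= -64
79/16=4.94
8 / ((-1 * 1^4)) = -8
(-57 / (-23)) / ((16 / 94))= 2679 / 184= 14.56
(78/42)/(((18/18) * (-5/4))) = -52/35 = -1.49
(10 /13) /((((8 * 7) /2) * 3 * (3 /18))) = 5 /91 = 0.05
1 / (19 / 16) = 16 / 19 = 0.84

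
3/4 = 0.75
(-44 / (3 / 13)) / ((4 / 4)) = -572 / 3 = -190.67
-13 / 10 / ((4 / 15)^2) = -585 / 32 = -18.28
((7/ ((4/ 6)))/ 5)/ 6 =0.35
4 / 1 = 4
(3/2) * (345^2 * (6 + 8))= 2499525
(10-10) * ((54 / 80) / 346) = 0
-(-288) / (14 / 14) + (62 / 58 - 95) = 5628 / 29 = 194.07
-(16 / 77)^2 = -0.04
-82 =-82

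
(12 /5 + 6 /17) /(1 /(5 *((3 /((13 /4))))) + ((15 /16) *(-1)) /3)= -11232 /391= -28.73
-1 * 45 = -45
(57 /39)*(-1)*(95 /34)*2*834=-1505370 /221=-6811.63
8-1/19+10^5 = 1900151/19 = 100007.95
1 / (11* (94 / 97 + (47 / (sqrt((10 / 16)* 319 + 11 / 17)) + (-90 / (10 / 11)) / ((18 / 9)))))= -4516959230 / 2400027689011-3537784* sqrt(924902) / 26400304579121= -0.00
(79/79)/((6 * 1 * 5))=0.03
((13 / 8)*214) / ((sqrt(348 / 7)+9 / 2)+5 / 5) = 27.71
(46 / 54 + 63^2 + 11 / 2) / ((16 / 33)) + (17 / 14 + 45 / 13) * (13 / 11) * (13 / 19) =8202.94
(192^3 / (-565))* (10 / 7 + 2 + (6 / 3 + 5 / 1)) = -516685824 / 3955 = -130641.17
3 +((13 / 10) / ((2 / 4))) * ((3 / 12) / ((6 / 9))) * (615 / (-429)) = 141 / 88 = 1.60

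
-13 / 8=-1.62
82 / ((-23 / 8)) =-28.52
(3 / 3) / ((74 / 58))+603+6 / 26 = 290531 / 481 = 604.01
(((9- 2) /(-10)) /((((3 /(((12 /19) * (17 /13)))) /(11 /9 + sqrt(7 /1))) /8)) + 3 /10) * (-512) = 9016064 /11115 + 974848 * sqrt(7) /1235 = 2899.59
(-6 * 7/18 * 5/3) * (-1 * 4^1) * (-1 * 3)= -140/3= -46.67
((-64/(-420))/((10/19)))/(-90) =-76/23625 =-0.00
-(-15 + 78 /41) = 13.10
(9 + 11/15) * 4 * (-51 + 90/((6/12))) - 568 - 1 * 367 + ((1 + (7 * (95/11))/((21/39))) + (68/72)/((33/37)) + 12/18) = 12481123/2970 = 4202.40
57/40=1.42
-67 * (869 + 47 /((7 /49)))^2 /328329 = -96158668 /328329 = -292.87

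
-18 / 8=-9 / 4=-2.25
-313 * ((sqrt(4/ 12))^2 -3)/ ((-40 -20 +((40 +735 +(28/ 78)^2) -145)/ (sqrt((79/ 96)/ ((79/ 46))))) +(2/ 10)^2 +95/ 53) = 23621670786302550/ 401524493893967389 +44503215338343125 * sqrt(69)/ 401524493893967389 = 0.98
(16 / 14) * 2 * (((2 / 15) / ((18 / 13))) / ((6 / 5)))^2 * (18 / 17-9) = -0.12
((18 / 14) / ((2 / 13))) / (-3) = -39 / 14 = -2.79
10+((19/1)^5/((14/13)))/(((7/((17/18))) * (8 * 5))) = 547923479/70560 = 7765.36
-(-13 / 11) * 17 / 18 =221 / 198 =1.12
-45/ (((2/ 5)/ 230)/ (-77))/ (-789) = -664125/ 263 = -2525.19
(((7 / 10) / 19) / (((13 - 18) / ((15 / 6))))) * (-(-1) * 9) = -63 / 380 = -0.17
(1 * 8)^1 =8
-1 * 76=-76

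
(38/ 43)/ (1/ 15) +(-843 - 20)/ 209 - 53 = -394290/ 8987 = -43.87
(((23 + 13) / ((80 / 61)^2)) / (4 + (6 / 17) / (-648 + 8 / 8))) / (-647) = -569313 / 70384000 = -0.01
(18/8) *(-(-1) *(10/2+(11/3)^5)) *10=405665/27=15024.63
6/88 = 3/44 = 0.07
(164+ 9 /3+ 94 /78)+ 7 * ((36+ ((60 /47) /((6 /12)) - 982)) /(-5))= 13646966 /9165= 1489.03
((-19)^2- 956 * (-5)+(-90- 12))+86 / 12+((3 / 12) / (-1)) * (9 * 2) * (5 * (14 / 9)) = 30067 / 6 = 5011.17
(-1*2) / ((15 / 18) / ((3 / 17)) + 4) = -0.23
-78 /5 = -15.60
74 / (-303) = -74 / 303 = -0.24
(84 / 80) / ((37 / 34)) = 0.96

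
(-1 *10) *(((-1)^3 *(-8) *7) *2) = -1120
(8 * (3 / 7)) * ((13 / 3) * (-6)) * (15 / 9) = -1040 / 7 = -148.57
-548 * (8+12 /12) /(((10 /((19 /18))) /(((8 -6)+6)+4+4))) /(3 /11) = -458128 /15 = -30541.87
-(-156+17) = 139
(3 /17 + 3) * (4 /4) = 54 /17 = 3.18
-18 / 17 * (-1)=18 / 17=1.06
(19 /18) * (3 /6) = 19 /36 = 0.53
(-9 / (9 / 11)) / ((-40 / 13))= 143 / 40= 3.58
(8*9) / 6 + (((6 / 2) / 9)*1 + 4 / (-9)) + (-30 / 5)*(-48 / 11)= 3769 / 99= 38.07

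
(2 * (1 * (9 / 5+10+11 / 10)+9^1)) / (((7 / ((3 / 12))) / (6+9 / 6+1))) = 3723 / 280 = 13.30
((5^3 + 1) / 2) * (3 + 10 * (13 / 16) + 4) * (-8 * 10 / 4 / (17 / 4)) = -76230 / 17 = -4484.12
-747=-747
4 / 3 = 1.33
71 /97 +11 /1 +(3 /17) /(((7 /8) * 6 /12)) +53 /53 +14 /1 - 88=-702561 /11543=-60.86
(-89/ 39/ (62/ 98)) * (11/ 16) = -47971/ 19344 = -2.48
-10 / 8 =-5 / 4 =-1.25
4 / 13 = 0.31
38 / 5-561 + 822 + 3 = 1358 / 5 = 271.60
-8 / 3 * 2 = -16 / 3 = -5.33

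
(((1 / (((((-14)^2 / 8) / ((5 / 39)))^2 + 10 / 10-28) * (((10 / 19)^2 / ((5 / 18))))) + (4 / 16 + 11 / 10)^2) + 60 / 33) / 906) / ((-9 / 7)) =-3682810682537 / 1178327622146400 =-0.00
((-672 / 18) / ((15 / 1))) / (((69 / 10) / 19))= -4256 / 621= -6.85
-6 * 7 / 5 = -42 / 5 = -8.40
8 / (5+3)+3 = 4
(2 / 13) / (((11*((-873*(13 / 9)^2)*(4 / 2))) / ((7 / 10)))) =-63 / 23441990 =-0.00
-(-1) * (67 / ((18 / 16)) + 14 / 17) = 9238 / 153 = 60.38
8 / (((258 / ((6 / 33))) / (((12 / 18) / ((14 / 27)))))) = 24 / 3311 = 0.01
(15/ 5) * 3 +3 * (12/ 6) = 15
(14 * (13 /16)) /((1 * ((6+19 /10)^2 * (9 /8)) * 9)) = 9100 /505521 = 0.02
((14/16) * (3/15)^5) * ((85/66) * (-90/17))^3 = -0.09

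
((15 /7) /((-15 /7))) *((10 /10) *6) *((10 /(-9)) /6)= 10 /9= 1.11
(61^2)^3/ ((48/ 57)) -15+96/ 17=16641080916059/ 272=61180444544.33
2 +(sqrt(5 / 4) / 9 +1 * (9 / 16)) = sqrt(5) / 18 +41 / 16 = 2.69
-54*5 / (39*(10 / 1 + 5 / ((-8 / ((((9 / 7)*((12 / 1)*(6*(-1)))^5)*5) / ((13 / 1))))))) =-63 / 5441955931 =-0.00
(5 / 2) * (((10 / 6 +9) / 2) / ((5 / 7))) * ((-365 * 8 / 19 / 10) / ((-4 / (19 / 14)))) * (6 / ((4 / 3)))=438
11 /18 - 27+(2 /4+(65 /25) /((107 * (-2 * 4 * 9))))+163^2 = 1022440627 /38520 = 26543.11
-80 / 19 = -4.21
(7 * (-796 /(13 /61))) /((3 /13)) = -339892 /3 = -113297.33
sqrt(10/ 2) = sqrt(5) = 2.24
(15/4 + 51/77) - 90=-26361/308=-85.59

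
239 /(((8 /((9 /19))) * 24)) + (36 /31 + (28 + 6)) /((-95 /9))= -5439 /1984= -2.74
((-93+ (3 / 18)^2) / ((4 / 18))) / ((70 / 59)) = -197473 / 560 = -352.63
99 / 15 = 33 / 5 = 6.60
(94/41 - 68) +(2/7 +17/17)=-64.42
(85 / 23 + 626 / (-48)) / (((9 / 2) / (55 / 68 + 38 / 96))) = -5071297 / 2026944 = -2.50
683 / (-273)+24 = 5869 / 273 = 21.50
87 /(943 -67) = 0.10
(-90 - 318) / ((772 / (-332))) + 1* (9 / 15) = 169899 / 965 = 176.06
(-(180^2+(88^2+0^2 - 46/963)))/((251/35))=-1353051910/241713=-5597.76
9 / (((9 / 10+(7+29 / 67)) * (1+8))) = 670 / 5583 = 0.12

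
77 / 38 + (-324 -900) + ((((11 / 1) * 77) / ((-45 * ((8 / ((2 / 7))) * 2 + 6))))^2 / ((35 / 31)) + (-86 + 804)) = -12020092997 / 23854500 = -503.89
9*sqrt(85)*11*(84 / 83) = 8316*sqrt(85) / 83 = 923.73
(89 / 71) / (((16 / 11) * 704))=89 / 72704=0.00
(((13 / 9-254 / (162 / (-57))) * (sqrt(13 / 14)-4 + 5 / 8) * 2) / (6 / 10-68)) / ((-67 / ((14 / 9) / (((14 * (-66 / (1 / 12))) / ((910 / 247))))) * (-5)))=-21455 / 1528959564 + 3065 * sqrt(182) / 10320477057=-0.00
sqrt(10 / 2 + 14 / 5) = sqrt(195) / 5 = 2.79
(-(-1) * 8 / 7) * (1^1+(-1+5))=5.71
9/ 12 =3/ 4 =0.75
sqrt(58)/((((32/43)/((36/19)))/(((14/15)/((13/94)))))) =130.86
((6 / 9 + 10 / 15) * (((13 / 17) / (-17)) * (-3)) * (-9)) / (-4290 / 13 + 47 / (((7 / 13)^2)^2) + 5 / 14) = -19208 / 2721513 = -0.01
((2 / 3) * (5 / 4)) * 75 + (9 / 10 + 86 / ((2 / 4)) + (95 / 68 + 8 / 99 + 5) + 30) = 271.88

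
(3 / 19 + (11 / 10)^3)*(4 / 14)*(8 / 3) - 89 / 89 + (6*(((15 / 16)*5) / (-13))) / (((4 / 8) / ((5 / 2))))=-55412263 / 5187000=-10.68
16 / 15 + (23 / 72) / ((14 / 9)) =2137 / 1680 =1.27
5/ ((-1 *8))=-5/ 8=-0.62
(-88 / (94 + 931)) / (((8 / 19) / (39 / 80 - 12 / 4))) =42009 / 82000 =0.51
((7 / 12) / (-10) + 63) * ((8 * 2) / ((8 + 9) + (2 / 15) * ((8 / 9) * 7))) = 1638 / 29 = 56.48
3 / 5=0.60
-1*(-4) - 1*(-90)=94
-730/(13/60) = -43800/13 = -3369.23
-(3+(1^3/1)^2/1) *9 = -36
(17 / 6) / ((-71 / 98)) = -833 / 213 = -3.91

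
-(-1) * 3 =3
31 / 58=0.53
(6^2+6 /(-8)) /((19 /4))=141 /19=7.42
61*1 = 61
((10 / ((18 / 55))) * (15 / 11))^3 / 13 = 1953125 / 351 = 5564.46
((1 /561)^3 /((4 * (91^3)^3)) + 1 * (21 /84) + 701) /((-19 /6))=-105965376268482535188333076628 /478512691408477283084570043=-221.45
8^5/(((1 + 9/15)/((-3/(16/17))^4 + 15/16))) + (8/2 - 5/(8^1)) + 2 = 34133291/16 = 2133330.69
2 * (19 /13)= 38 /13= 2.92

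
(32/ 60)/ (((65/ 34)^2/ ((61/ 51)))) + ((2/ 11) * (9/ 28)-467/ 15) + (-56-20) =-3129962189/ 29279250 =-106.90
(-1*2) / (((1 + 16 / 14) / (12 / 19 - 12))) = 1008 / 95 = 10.61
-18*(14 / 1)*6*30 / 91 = -6480 / 13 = -498.46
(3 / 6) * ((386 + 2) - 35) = 176.50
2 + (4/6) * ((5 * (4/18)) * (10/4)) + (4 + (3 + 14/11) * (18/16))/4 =6.05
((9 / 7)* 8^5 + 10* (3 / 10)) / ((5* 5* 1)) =294933 / 175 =1685.33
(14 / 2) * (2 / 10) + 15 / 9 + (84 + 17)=1561 / 15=104.07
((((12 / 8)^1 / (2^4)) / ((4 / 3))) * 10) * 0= 0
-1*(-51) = 51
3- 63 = -60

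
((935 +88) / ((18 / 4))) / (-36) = -341 / 54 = -6.31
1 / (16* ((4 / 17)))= 17 / 64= 0.27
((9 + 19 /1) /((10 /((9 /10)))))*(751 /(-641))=-2.95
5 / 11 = 0.45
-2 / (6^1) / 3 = -1 / 9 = -0.11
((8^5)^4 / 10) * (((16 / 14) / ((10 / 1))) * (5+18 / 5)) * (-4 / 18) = -198302498792377679872 / 7875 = -25181269687920975.22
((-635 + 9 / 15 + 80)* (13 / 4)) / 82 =-9009 / 410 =-21.97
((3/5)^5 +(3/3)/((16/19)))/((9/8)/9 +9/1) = 0.14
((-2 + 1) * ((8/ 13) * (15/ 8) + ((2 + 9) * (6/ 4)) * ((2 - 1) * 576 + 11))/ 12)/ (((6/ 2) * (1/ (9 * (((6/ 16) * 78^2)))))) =-88400403/ 16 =-5525025.19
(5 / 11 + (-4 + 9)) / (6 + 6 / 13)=65 / 77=0.84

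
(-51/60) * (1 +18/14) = -68/35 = -1.94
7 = 7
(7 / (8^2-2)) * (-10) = -35 / 31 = -1.13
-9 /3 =-3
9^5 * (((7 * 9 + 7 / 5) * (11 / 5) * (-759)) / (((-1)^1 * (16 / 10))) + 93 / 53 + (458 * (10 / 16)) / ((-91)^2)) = 3968756468.48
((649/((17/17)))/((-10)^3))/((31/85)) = -11033/6200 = -1.78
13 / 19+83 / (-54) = -875 / 1026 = -0.85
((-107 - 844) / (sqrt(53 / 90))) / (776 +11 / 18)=-51354*sqrt(530) / 740887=-1.60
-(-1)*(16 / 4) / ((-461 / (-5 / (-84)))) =-5 / 9681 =-0.00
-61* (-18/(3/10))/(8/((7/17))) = 6405/34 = 188.38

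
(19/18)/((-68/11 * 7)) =-209/8568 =-0.02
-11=-11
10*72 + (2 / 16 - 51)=5353 / 8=669.12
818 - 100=718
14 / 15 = 0.93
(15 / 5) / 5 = 3 / 5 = 0.60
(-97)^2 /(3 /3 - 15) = -9409 /14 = -672.07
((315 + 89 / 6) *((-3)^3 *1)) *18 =-160299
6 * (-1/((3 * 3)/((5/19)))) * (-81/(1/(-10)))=-2700/19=-142.11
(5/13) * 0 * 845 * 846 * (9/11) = 0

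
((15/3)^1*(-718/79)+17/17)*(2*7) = -622.20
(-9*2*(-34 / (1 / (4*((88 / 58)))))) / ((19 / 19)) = 107712 / 29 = 3714.21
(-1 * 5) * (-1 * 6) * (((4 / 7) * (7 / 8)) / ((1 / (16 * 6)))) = 1440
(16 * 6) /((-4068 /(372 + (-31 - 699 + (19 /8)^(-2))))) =344464 /40793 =8.44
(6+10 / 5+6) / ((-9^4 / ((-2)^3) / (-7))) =-784 / 6561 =-0.12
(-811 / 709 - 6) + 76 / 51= -204431 / 36159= -5.65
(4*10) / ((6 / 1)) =20 / 3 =6.67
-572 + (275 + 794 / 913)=-296.13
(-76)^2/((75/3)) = 231.04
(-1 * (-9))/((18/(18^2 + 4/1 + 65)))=393/2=196.50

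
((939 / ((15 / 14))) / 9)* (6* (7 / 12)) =15337 / 45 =340.82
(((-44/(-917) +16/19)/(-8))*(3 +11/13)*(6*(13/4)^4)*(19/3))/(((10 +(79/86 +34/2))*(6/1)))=-9156601675/845459328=-10.83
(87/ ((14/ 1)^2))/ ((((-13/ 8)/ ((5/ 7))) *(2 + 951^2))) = -870/ 4032732977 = -0.00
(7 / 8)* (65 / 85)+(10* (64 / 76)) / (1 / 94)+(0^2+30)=2124689 / 2584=822.25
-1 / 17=-0.06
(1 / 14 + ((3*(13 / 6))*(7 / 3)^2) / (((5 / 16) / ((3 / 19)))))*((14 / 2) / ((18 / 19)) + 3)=13394623 / 71820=186.50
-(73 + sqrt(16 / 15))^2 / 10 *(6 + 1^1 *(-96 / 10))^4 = -1398822696 / 15625 - 10217664 *sqrt(15) / 15625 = -92057.31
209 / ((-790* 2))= -209 / 1580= -0.13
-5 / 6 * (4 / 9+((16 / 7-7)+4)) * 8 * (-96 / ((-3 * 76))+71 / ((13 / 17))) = 372980 / 2223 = 167.78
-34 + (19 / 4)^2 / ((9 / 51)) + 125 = 10505 / 48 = 218.85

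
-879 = -879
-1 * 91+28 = -63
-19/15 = -1.27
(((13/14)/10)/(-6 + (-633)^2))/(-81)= -13/4543745220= -0.00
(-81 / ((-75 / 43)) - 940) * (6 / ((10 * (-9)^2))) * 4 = -89356 / 3375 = -26.48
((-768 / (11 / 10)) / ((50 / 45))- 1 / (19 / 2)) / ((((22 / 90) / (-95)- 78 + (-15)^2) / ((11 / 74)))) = -399375 / 628414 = -0.64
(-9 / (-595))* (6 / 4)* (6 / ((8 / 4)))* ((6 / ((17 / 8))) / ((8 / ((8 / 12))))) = 162 / 10115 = 0.02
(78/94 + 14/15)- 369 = -258902/705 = -367.24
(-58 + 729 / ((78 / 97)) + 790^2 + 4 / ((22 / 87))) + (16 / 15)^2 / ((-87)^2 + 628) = 329654313061741 / 527476950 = 624964.40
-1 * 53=-53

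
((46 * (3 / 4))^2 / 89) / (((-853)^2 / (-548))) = -652257 / 64757201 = -0.01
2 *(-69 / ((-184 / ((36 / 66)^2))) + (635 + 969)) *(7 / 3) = 2717365 / 363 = 7485.85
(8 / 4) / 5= 2 / 5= 0.40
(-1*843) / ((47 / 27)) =-22761 / 47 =-484.28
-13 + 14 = 1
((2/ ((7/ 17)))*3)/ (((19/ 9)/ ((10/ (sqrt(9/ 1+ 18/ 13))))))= 204*sqrt(195)/ 133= 21.42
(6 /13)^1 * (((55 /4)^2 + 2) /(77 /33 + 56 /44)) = 302643 /12376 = 24.45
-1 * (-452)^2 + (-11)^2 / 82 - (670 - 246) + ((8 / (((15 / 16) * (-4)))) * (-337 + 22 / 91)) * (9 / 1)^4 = 33644749427 / 7462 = 4508811.23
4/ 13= 0.31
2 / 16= 1 / 8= 0.12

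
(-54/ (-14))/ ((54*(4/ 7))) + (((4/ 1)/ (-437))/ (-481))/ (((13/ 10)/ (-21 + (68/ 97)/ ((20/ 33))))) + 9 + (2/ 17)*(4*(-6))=6.30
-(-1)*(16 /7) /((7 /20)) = 320 /49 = 6.53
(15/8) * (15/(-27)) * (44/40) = -55/48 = -1.15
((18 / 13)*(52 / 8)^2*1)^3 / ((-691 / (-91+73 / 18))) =278502705 / 11056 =25190.19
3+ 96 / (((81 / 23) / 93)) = 22843 / 9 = 2538.11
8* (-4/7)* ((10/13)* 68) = -21760/91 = -239.12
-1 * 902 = -902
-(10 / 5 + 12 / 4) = -5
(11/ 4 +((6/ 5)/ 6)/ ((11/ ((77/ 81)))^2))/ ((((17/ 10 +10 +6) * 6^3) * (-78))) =-361051/ 39131063712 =-0.00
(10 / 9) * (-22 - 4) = -260 / 9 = -28.89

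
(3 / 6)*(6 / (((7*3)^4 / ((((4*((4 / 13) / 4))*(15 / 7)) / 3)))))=20 / 5899257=0.00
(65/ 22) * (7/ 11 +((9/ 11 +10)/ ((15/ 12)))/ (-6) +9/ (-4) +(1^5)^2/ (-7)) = -192127/ 20328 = -9.45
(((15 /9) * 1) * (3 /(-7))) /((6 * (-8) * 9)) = 5 /3024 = 0.00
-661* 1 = -661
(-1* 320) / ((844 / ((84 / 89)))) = -6720 / 18779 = -0.36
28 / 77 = 4 / 11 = 0.36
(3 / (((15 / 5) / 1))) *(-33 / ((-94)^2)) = -33 / 8836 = -0.00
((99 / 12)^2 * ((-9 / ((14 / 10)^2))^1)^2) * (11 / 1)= 606436875 / 38416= 15786.05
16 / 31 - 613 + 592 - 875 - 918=-56218 / 31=-1813.48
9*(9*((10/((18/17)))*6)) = 4590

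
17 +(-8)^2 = 81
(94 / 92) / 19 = 47 / 874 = 0.05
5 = 5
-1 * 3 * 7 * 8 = -168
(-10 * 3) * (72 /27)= -80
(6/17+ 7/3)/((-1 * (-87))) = 137/4437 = 0.03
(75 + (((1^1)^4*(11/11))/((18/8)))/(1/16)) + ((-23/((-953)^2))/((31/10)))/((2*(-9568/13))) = 665797119437/8108489952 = 82.11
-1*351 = -351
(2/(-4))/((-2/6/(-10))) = -15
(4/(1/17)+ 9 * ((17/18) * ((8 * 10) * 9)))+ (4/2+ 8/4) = 6192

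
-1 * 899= -899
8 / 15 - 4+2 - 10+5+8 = 23 / 15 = 1.53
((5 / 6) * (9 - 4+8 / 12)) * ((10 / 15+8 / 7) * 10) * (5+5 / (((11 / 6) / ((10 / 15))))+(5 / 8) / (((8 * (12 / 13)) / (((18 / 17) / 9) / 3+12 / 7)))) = 4990062625 / 8382528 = 595.29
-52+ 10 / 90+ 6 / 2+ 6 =-386 / 9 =-42.89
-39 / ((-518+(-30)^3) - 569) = 39 / 28087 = 0.00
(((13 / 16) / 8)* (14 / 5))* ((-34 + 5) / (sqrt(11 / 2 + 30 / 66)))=-2639* sqrt(2882) / 41920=-3.38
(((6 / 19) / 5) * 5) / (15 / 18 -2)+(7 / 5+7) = 5406 / 665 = 8.13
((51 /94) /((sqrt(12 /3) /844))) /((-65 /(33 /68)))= -20889 /12220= -1.71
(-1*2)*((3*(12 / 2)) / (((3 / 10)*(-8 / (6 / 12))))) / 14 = 0.54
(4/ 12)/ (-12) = -1/ 36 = -0.03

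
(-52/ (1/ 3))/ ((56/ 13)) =-507/ 14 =-36.21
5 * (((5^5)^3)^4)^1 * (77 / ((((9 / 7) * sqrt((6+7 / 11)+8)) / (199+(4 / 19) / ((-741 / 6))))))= 311860880002068352467858858290128409862518310546875 * sqrt(1771) / 971451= 13509811236627247231701550000000000000000000000.00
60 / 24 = 5 / 2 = 2.50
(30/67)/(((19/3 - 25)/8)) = -0.19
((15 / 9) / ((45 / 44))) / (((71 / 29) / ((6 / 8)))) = 0.50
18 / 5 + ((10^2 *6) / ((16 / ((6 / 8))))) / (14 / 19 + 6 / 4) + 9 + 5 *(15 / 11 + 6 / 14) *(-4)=-279357 / 26180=-10.67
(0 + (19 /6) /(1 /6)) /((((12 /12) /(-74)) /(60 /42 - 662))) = 6501344 /7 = 928763.43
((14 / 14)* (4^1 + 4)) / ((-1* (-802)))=4 / 401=0.01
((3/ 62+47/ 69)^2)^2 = 94880087090881/ 334936996048656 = 0.28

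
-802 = -802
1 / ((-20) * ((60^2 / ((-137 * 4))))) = 137 / 18000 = 0.01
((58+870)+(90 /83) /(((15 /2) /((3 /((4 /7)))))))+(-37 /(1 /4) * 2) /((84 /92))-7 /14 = 2105783 /3486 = 604.07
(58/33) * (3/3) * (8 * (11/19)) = 464/57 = 8.14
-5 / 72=-0.07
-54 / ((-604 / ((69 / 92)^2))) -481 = -2323949 / 4832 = -480.95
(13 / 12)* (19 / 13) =19 / 12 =1.58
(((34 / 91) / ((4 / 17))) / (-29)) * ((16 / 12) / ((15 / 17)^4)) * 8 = -386201104 / 400798125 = -0.96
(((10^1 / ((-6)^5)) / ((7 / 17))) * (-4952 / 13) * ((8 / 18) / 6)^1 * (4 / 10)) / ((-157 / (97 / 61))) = -2041462 / 5717957427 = -0.00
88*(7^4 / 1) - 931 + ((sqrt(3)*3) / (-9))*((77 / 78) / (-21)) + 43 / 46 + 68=11*sqrt(3) / 702 + 9679593 / 46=210425.96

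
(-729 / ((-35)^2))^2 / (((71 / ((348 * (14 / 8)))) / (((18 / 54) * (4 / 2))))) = 30823578 / 15220625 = 2.03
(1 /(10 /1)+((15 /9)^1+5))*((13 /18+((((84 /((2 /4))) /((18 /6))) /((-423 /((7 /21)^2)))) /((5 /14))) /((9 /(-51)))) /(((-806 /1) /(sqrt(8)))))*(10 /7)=-3165089*sqrt(2) /138079890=-0.03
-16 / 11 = -1.45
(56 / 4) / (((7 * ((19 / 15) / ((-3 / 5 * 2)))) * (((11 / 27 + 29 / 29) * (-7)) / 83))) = 15.96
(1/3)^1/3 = 1/9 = 0.11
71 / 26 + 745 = 19441 / 26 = 747.73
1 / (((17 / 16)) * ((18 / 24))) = 1.25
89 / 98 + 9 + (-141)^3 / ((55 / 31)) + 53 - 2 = -8515857103 / 5390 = -1579936.38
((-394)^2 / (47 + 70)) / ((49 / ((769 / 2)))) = 10411.35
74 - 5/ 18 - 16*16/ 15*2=3563/ 90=39.59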